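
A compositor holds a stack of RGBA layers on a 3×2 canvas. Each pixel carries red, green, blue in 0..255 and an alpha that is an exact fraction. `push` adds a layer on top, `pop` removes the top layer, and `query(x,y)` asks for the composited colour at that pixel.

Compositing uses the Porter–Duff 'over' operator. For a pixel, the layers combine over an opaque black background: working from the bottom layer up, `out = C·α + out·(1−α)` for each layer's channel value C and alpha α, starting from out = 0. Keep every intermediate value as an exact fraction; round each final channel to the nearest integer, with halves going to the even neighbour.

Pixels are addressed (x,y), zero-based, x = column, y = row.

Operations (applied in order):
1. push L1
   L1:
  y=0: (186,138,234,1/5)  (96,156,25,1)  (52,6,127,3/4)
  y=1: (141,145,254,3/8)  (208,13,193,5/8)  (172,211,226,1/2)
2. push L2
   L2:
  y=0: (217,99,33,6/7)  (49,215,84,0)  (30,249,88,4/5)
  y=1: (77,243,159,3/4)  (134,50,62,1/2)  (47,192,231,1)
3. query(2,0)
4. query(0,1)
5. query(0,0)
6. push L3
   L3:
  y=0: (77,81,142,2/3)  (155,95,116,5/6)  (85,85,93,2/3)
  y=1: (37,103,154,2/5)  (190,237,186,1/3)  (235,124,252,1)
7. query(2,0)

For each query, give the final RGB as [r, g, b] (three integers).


query (2,0) [L1,L2] — begin 0,0,0
L1 α=3/4: [39, 9/2, 381/4]
L2 α=4/5: [159/5, 2001/10, 1789/20]
= [32, 200, 89]

at x=0,y=1 over L1,L2:
L1 α=3/8: [423/8, 435/8, 381/4]
L2 α=3/4: [2271/32, 6267/32, 2289/16]
= [71, 196, 143]

(0,0) stack=L1,L2; from [0,0,0]:
after L1 α=1/5: [186/5, 138/5, 234/5]
after L2 α=6/7: [6696/35, 444/5, 1224/35]
= [191, 89, 35]

at x=2,y=0 over L1,L2,L3:
+L1 (α=3/4) → [39, 9/2, 381/4]
+L2 (α=4/5) → [159/5, 2001/10, 1789/20]
+L3 (α=2/3) → [1009/15, 3701/30, 5509/60]
→ [67, 123, 92]


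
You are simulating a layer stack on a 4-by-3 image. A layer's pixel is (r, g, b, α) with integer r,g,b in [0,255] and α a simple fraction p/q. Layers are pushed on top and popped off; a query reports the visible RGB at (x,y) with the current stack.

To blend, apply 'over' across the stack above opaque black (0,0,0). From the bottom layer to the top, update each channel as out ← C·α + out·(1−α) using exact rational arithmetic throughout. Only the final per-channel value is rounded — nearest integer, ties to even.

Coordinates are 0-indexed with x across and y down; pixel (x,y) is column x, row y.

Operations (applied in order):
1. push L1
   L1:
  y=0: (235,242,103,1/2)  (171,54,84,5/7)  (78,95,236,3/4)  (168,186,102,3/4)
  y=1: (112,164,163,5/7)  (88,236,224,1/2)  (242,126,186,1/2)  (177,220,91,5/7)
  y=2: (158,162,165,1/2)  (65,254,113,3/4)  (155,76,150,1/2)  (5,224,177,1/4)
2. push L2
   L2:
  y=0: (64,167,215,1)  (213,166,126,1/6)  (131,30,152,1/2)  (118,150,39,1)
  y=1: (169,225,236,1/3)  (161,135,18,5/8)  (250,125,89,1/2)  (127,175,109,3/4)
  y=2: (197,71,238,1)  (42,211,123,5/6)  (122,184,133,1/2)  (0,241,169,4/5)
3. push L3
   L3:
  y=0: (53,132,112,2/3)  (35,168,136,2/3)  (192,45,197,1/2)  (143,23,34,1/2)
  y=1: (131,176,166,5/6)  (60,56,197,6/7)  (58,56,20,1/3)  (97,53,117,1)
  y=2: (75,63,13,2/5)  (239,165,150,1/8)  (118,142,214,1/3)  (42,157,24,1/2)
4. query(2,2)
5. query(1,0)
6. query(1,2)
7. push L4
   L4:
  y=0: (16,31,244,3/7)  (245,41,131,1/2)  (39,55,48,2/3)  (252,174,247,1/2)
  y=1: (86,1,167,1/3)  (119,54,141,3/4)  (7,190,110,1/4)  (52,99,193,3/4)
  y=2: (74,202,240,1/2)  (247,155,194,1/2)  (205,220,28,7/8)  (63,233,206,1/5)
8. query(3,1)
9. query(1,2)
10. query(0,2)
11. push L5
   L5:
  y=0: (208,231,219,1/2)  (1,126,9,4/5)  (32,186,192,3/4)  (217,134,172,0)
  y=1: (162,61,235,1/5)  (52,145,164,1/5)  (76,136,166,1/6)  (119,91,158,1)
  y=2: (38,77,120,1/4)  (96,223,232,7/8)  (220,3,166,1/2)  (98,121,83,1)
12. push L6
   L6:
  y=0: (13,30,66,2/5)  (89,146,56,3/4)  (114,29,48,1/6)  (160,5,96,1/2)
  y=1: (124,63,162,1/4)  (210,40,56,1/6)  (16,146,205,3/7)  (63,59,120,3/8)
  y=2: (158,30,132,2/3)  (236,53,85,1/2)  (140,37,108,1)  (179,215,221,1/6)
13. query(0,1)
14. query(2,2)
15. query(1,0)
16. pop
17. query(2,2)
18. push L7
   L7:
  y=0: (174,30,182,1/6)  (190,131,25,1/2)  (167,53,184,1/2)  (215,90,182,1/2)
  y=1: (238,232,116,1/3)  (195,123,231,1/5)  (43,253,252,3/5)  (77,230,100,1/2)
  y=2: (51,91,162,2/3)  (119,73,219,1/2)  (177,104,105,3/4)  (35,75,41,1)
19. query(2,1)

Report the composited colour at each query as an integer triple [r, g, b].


query (2,2) [L1,L2,L3] — begin 0,0,0
+L1 (α=1/2) → [155/2, 38, 75]
+L2 (α=1/2) → [399/4, 111, 104]
+L3 (α=1/3) → [635/6, 364/3, 422/3]
= [106, 121, 141]

query (1,0) [L1,L2,L3] — begin 0,0,0
+L1 (α=5/7) → [855/7, 270/7, 60]
+L2 (α=1/6) → [961/7, 1256/21, 71]
+L3 (α=2/3) → [1451/21, 8312/63, 343/3]
= [69, 132, 114]

query (1,2) [L1,L2,L3] — begin 0,0,0
L1 α=3/4: [195/4, 381/2, 339/4]
L2 α=5/6: [345/8, 2491/12, 933/8]
L3 α=1/8: [4327/64, 19417/96, 7731/64]
= [68, 202, 121]

at x=3,y=1 over L1,L2,L3,L4:
L1 α=5/7: [885/7, 1100/7, 65]
L2 α=3/4: [888/7, 4775/28, 98]
L3 α=1: [97, 53, 117]
L4 α=3/4: [253/4, 175/2, 174]
rounded: [63, 88, 174]

query (1,2) [L1,L2,L3,L4] — begin 0,0,0
after L1 α=3/4: [195/4, 381/2, 339/4]
after L2 α=5/6: [345/8, 2491/12, 933/8]
after L3 α=1/8: [4327/64, 19417/96, 7731/64]
after L4 α=1/2: [20135/128, 34297/192, 20147/128]
= [157, 179, 157]

query (0,2) [L1,L2,L3,L4] — begin 0,0,0
+L1 (α=1/2) → [79, 81, 165/2]
+L2 (α=1) → [197, 71, 238]
+L3 (α=2/5) → [741/5, 339/5, 148]
+L4 (α=1/2) → [1111/10, 1349/10, 194]
rounded: [111, 135, 194]

(0,1) stack=L1,L2,L3,L4,L5,L6; from [0,0,0]:
L1 α=5/7: [80, 820/7, 815/7]
L2 α=1/3: [329/3, 3215/21, 1094/7]
L3 α=5/6: [1147/9, 21695/126, 3452/21]
L4 α=1/3: [3068/27, 21758/189, 10411/63]
L5 α=1/5: [16646/135, 98561/945, 56449/315]
L6 α=1/4: [11113/90, 59203/630, 73459/420]
= [123, 94, 175]

query (2,2) [L1,L2,L3,L4,L5,L6] — begin 0,0,0
L1 α=1/2: [155/2, 38, 75]
L2 α=1/2: [399/4, 111, 104]
L3 α=1/3: [635/6, 364/3, 422/3]
L4 α=7/8: [9245/48, 623/3, 505/12]
L5 α=1/2: [19805/96, 316/3, 2497/24]
L6 α=1: [140, 37, 108]
= [140, 37, 108]

query (1,0) [L1,L2,L3,L4,L5,L6] — begin 0,0,0
L1 α=5/7: [855/7, 270/7, 60]
L2 α=1/6: [961/7, 1256/21, 71]
L3 α=2/3: [1451/21, 8312/63, 343/3]
L4 α=1/2: [3298/21, 10895/126, 368/3]
L5 α=4/5: [3382/105, 74399/630, 476/15]
L6 α=3/4: [31417/420, 350339/2520, 749/15]
→ [75, 139, 50]

(2,2) stack=L1,L2,L3,L4,L5; from [0,0,0]:
+L1 (α=1/2) → [155/2, 38, 75]
+L2 (α=1/2) → [399/4, 111, 104]
+L3 (α=1/3) → [635/6, 364/3, 422/3]
+L4 (α=7/8) → [9245/48, 623/3, 505/12]
+L5 (α=1/2) → [19805/96, 316/3, 2497/24]
= [206, 105, 104]

at x=2,y=1 over L1,L2,L3,L4,L5,L7:
+L1 (α=1/2) → [121, 63, 93]
+L2 (α=1/2) → [371/2, 94, 91]
+L3 (α=1/3) → [143, 244/3, 202/3]
+L4 (α=1/4) → [109, 217/2, 78]
+L5 (α=1/6) → [207/2, 1357/12, 278/3]
+L7 (α=3/5) → [336/5, 5911/30, 2824/15]
→ [67, 197, 188]


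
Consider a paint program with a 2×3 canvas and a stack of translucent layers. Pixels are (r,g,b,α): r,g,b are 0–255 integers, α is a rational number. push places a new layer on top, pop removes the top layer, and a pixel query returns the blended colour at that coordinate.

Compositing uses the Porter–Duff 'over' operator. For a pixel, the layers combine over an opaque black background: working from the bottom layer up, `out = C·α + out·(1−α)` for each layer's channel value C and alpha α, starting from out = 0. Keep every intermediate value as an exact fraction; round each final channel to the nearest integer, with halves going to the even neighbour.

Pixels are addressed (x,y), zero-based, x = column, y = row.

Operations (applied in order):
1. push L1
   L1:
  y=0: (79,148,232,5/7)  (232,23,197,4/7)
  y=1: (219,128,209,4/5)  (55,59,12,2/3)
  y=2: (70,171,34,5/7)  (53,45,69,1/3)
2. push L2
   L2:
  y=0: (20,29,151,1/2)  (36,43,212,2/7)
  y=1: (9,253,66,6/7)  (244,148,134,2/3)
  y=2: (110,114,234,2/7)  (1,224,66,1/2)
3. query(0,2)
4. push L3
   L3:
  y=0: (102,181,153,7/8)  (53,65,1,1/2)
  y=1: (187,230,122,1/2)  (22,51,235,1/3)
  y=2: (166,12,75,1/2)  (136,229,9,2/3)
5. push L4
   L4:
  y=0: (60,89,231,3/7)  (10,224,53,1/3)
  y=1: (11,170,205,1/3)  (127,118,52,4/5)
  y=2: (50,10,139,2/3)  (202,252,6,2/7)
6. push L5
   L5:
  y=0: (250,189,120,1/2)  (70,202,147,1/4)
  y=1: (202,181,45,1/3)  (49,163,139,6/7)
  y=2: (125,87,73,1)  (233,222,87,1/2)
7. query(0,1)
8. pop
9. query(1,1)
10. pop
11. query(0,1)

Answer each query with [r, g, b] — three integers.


at x=0,y=2 over L1,L2:
L1 α=5/7: [50, 855/7, 170/7]
L2 α=2/7: [470/7, 5871/49, 4126/49]
rounded: [67, 120, 84]

at x=0,y=1 over L1,L2,L3,L4,L5:
L1 α=4/5: [876/5, 512/5, 836/5]
L2 α=6/7: [1146/35, 8102/35, 2816/35]
L3 α=1/2: [7691/70, 8076/35, 3543/35]
L4 α=1/3: [2692/35, 22102/105, 14261/105]
L5 α=1/3: [12454/105, 63209/315, 33247/315]
rounded: [119, 201, 106]

at x=1,y=1 over L1,L2,L3,L4:
+L1 (α=2/3) → [110/3, 118/3, 8]
+L2 (α=2/3) → [1574/9, 1006/9, 92]
+L3 (α=1/3) → [3346/27, 2471/27, 419/3]
+L4 (α=4/5) → [17062/135, 3043/27, 1043/15]
rounded: [126, 113, 70]

at x=0,y=1 over L1,L2,L3:
after L1 α=4/5: [876/5, 512/5, 836/5]
after L2 α=6/7: [1146/35, 8102/35, 2816/35]
after L3 α=1/2: [7691/70, 8076/35, 3543/35]
rounded: [110, 231, 101]


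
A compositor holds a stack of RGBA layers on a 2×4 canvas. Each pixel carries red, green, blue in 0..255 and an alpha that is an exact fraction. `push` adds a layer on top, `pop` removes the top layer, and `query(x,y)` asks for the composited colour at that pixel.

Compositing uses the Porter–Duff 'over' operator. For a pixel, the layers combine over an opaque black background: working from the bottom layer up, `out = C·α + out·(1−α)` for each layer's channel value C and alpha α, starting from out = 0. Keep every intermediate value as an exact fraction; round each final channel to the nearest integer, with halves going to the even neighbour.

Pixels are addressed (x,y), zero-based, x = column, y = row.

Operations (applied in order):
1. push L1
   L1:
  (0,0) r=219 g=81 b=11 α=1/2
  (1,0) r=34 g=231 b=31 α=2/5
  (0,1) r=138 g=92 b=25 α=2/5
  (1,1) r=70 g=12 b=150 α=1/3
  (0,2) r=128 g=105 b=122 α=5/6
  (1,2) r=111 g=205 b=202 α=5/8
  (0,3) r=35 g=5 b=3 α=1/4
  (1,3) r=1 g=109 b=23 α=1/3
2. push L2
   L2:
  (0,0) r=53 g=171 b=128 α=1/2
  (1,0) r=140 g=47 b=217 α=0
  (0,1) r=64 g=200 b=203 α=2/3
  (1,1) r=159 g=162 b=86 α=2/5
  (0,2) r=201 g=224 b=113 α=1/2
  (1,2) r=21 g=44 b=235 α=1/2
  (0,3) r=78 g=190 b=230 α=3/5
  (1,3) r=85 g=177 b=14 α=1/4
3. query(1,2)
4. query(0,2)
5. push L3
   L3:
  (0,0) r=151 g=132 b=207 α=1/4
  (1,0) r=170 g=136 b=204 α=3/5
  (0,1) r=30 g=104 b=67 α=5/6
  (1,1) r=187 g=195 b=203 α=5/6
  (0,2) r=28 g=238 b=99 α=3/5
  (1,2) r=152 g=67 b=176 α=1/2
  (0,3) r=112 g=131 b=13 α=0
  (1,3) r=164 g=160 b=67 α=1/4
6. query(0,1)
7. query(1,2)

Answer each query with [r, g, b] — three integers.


at x=1,y=2 over L1,L2:
+L1 (α=5/8) → [555/8, 1025/8, 505/4]
+L2 (α=1/2) → [723/16, 1377/16, 1445/8]
= [45, 86, 181]

at x=0,y=2 over L1,L2:
after L1 α=5/6: [320/3, 175/2, 305/3]
after L2 α=1/2: [923/6, 623/4, 322/3]
rounded: [154, 156, 107]

query (0,1) [L1,L2,L3] — begin 0,0,0
after L1 α=2/5: [276/5, 184/5, 10]
after L2 α=2/3: [916/15, 728/5, 416/3]
after L3 α=5/6: [1583/45, 1664/15, 1421/18]
= [35, 111, 79]

at x=1,y=2 over L1,L2,L3:
+L1 (α=5/8) → [555/8, 1025/8, 505/4]
+L2 (α=1/2) → [723/16, 1377/16, 1445/8]
+L3 (α=1/2) → [3155/32, 2449/32, 2853/16]
→ [99, 77, 178]


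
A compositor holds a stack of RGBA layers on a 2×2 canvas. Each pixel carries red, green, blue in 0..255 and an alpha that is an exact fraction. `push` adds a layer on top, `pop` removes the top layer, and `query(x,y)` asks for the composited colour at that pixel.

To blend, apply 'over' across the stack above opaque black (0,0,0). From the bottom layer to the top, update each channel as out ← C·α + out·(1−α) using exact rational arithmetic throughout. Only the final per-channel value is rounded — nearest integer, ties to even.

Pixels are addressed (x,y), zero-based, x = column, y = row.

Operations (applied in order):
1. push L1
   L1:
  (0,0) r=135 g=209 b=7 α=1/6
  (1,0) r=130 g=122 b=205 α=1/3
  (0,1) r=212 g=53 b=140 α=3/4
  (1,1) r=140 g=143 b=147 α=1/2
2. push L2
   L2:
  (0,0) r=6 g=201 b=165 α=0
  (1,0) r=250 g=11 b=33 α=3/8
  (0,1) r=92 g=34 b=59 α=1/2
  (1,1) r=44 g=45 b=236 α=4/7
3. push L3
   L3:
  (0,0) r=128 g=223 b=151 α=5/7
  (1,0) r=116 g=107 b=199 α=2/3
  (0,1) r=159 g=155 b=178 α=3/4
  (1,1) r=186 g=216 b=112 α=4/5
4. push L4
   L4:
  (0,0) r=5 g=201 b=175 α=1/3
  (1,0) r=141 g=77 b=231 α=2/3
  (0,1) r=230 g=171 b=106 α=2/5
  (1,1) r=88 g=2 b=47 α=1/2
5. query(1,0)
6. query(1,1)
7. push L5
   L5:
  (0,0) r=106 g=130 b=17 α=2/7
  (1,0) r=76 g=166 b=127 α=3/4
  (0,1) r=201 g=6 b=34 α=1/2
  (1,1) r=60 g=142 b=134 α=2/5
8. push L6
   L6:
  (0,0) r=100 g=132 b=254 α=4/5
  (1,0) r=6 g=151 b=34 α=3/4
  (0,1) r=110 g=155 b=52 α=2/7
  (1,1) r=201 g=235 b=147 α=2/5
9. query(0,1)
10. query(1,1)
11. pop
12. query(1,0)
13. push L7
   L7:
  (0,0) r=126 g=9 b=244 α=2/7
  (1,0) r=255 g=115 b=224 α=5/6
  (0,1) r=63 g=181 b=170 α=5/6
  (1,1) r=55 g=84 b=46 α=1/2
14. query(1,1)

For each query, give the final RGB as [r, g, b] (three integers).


query (1,0) [L1,L2,L3,L4] — begin 0,0,0
+L1 (α=1/3) → [130/3, 122/3, 205/3]
+L2 (α=3/8) → [725/6, 709/24, 661/12]
+L3 (α=2/3) → [2117/18, 5845/72, 5437/36]
+L4 (α=2/3) → [7193/54, 16933/216, 22069/108]
= [133, 78, 204]

(1,1) stack=L1,L2,L3,L4; from [0,0,0]:
after L1 α=1/2: [70, 143/2, 147/2]
after L2 α=4/7: [386/7, 789/14, 2329/14]
after L3 α=4/5: [5594/35, 2577/14, 8601/70]
after L4 α=1/2: [4337/35, 2605/28, 11891/140]
→ [124, 93, 85]

query (0,1) [L1,L2,L3,L4,L5,L6] — begin 0,0,0
L1 α=3/4: [159, 159/4, 105]
L2 α=1/2: [251/2, 295/8, 82]
L3 α=3/4: [1205/8, 4015/32, 154]
L4 α=2/5: [1459/8, 22989/160, 674/5]
L5 α=1/2: [3067/16, 23949/320, 422/5]
L6 α=2/7: [18855/112, 43789/448, 526/7]
= [168, 98, 75]

at x=1,y=1 over L1,L2,L3,L4,L5,L6:
L1 α=1/2: [70, 143/2, 147/2]
L2 α=4/7: [386/7, 789/14, 2329/14]
L3 α=4/5: [5594/35, 2577/14, 8601/70]
L4 α=1/2: [4337/35, 2605/28, 11891/140]
L5 α=2/5: [17211/175, 15767/140, 73193/700]
L6 α=2/5: [121983/875, 113101/700, 425379/3500]
→ [139, 162, 122]

at x=1,y=0 over L1,L2,L3,L4,L5:
after L1 α=1/3: [130/3, 122/3, 205/3]
after L2 α=3/8: [725/6, 709/24, 661/12]
after L3 α=2/3: [2117/18, 5845/72, 5437/36]
after L4 α=2/3: [7193/54, 16933/216, 22069/108]
after L5 α=3/4: [19505/216, 124501/864, 63217/432]
rounded: [90, 144, 146]

(1,1) stack=L1,L2,L3,L4,L5,L7; from [0,0,0]:
L1 α=1/2: [70, 143/2, 147/2]
L2 α=4/7: [386/7, 789/14, 2329/14]
L3 α=4/5: [5594/35, 2577/14, 8601/70]
L4 α=1/2: [4337/35, 2605/28, 11891/140]
L5 α=2/5: [17211/175, 15767/140, 73193/700]
L7 α=1/2: [13418/175, 27527/280, 105393/1400]
= [77, 98, 75]


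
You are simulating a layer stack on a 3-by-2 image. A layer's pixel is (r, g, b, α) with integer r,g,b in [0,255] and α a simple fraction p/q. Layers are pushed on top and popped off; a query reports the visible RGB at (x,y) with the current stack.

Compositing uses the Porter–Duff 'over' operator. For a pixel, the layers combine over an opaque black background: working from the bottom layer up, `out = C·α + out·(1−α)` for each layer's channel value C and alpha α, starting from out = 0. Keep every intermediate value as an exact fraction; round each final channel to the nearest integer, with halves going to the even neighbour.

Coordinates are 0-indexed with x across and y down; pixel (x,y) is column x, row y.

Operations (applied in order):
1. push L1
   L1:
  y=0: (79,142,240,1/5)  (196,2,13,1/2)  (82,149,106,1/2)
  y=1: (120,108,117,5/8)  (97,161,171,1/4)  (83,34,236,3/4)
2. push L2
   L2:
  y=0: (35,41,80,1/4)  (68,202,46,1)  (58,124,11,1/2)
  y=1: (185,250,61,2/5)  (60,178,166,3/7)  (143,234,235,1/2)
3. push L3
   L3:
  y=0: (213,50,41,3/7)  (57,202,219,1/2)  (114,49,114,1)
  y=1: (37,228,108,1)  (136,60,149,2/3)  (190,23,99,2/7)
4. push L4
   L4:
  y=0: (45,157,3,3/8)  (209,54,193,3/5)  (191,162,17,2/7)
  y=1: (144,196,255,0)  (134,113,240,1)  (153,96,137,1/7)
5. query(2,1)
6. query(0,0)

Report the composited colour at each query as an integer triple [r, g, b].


at x=2,y=1 over L1,L2,L3,L4:
+L1 (α=3/4) → [249/4, 51/2, 177]
+L2 (α=1/2) → [821/8, 519/4, 206]
+L3 (α=2/7) → [7145/56, 397/4, 1228/7]
+L4 (α=1/7) → [25719/196, 1383/14, 8327/49]
rounded: [131, 99, 170]

query (0,0) [L1,L2,L3,L4] — begin 0,0,0
after L1 α=1/5: [79/5, 142/5, 48]
after L2 α=1/4: [103/5, 631/20, 56]
after L3 α=3/7: [3607/35, 1381/35, 347/7]
after L4 α=3/8: [569/7, 2339/28, 899/28]
= [81, 84, 32]


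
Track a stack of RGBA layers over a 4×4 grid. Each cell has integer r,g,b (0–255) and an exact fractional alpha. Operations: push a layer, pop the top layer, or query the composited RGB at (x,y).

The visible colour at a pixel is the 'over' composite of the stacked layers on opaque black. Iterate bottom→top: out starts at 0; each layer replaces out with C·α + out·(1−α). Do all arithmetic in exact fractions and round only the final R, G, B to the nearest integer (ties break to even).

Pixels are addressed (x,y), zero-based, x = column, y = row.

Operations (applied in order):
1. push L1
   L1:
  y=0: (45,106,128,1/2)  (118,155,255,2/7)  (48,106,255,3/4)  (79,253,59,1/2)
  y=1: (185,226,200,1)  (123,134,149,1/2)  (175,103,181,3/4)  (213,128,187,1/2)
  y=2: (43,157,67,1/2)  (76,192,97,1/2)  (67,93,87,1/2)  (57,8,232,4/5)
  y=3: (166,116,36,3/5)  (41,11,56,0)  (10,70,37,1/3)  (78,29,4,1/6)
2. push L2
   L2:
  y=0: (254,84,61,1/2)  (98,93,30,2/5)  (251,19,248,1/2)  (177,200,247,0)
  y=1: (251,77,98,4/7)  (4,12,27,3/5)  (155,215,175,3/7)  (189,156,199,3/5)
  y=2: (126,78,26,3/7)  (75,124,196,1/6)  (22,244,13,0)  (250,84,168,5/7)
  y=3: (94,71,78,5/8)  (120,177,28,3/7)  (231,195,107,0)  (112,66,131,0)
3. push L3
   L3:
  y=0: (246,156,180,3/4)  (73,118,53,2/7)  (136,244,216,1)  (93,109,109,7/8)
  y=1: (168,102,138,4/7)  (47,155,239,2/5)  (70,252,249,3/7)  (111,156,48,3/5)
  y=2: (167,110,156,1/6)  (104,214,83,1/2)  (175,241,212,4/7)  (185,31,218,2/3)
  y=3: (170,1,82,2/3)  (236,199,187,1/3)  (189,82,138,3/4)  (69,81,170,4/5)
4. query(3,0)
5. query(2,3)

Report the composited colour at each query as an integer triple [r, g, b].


(3,0) stack=L1,L2,L3; from [0,0,0]:
+L1 (α=1/2) → [79/2, 253/2, 59/2]
+L2 (α=0) → [79/2, 253/2, 59/2]
+L3 (α=7/8) → [1381/16, 1779/16, 1585/16]
= [86, 111, 99]

(2,3) stack=L1,L2,L3; from [0,0,0]:
after L1 α=1/3: [10/3, 70/3, 37/3]
after L2 α=0: [10/3, 70/3, 37/3]
after L3 α=3/4: [1711/12, 202/3, 1279/12]
rounded: [143, 67, 107]


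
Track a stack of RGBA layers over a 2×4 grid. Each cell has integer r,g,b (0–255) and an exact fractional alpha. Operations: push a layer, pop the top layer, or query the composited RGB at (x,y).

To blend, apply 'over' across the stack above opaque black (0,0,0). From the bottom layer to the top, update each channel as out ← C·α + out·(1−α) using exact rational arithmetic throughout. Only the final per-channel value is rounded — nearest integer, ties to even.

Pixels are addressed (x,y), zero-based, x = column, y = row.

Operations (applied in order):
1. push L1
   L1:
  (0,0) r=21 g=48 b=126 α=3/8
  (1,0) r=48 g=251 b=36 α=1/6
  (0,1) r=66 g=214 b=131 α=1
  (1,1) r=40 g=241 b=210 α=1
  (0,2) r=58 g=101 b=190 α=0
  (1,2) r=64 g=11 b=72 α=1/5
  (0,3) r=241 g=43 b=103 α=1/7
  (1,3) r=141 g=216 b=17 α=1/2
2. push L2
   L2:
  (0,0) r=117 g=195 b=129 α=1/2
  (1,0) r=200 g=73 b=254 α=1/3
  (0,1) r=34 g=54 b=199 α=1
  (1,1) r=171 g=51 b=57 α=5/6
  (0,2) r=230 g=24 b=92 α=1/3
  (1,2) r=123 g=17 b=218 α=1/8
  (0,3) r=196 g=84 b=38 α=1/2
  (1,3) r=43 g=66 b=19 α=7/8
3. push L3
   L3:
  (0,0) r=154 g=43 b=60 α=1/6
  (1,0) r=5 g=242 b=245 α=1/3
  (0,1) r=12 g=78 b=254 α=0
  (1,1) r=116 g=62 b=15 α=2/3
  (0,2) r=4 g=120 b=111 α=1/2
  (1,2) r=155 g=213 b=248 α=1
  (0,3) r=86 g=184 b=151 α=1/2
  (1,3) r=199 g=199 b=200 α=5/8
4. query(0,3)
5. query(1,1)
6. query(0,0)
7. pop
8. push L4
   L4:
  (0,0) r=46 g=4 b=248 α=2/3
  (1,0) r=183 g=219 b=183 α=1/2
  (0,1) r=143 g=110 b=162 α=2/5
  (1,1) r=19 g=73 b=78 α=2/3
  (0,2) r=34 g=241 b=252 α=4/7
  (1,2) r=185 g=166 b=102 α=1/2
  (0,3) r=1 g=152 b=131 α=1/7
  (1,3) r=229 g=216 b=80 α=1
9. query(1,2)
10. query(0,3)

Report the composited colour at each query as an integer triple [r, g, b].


at x=0,y=3 over L1,L2,L3:
+L1 (α=1/7) → [241/7, 43/7, 103/7]
+L2 (α=1/2) → [1613/14, 631/14, 369/14]
+L3 (α=1/2) → [2817/28, 3207/28, 2483/28]
rounded: [101, 115, 89]

query (1,1) [L1,L2,L3] — begin 0,0,0
+L1 (α=1) → [40, 241, 210]
+L2 (α=5/6) → [895/6, 248/3, 165/2]
+L3 (α=2/3) → [2287/18, 620/9, 75/2]
rounded: [127, 69, 38]

(0,0) stack=L1,L2,L3; from [0,0,0]:
L1 α=3/8: [63/8, 18, 189/4]
L2 α=1/2: [999/16, 213/2, 705/8]
L3 α=1/6: [7459/96, 1151/12, 1335/16]
→ [78, 96, 83]

(1,2) stack=L1,L2,L4; from [0,0,0]:
+L1 (α=1/5) → [64/5, 11/5, 72/5]
+L2 (α=1/8) → [1063/40, 81/20, 797/20]
+L4 (α=1/2) → [8463/80, 3401/40, 2837/40]
rounded: [106, 85, 71]

at x=0,y=3 over L1,L2,L4:
+L1 (α=1/7) → [241/7, 43/7, 103/7]
+L2 (α=1/2) → [1613/14, 631/14, 369/14]
+L4 (α=1/7) → [4846/49, 2957/49, 2024/49]
rounded: [99, 60, 41]


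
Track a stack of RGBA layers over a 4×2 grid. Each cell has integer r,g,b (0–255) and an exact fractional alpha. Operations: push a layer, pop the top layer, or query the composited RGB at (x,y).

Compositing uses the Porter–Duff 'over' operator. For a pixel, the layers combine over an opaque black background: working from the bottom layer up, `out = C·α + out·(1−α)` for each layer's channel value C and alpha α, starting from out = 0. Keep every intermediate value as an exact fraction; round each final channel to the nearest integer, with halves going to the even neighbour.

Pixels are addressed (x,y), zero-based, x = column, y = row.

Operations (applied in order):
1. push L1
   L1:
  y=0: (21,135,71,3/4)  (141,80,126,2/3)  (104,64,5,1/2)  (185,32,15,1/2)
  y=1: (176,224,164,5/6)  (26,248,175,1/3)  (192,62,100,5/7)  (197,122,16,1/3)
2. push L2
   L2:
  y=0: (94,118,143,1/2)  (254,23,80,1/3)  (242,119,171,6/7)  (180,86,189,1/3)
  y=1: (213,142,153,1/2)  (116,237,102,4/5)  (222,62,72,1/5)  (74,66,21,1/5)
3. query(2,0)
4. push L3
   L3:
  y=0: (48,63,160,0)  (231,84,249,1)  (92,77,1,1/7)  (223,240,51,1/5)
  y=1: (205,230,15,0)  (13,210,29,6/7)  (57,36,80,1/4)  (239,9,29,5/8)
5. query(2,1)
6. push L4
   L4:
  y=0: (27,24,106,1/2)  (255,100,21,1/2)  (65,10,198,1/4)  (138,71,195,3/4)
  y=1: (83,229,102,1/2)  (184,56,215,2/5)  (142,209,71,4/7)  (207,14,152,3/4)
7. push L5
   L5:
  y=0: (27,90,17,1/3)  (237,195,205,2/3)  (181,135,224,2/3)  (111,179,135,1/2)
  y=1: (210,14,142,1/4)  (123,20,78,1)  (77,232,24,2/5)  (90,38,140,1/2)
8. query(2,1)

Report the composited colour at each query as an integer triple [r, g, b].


query (2,0) [L1,L2] — begin 0,0,0
L1 α=1/2: [52, 32, 5/2]
L2 α=6/7: [1504/7, 746/7, 2057/14]
rounded: [215, 107, 147]

at x=2,y=1 over L1,L2,L3:
+L1 (α=5/7) → [960/7, 310/7, 500/7]
+L2 (α=1/5) → [5394/35, 1674/35, 2504/35]
+L3 (α=1/4) → [18177/140, 3141/70, 2578/35]
rounded: [130, 45, 74]

at x=2,y=1 over L1,L2,L3,L4,L5:
+L1 (α=5/7) → [960/7, 310/7, 500/7]
+L2 (α=1/5) → [5394/35, 1674/35, 2504/35]
+L3 (α=1/4) → [18177/140, 3141/70, 2578/35]
+L4 (α=4/7) → [134051/980, 67943/490, 17674/245]
+L5 (α=2/5) → [553073/4900, 431189/2450, 64782/1225]
= [113, 176, 53]


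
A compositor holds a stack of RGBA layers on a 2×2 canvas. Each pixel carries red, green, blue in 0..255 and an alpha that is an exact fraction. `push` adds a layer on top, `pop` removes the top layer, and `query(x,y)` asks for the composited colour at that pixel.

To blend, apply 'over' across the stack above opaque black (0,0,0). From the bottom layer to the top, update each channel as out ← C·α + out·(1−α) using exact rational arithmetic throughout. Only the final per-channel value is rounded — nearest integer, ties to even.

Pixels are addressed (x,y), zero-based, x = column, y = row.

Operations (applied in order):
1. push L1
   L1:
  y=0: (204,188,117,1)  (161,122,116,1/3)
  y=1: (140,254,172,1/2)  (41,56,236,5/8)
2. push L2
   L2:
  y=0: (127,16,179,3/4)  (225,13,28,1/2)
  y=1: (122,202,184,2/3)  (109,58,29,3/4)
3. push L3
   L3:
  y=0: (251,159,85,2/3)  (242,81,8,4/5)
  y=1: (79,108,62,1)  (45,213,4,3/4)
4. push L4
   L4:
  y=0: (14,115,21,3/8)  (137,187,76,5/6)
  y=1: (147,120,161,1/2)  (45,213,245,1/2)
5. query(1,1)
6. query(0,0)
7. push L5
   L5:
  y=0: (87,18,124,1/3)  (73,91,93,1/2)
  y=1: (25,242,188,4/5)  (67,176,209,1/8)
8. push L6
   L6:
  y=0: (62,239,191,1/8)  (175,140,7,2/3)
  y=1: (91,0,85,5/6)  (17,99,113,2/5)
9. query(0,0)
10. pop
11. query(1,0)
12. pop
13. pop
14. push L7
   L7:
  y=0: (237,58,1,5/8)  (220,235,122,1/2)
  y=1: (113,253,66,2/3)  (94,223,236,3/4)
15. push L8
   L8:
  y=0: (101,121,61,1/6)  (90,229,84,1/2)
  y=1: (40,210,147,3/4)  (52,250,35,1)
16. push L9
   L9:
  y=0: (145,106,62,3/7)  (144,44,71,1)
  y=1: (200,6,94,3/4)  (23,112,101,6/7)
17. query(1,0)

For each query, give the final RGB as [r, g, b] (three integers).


at x=1,y=1 over L1,L2,L3,L4:
after L1 α=5/8: [205/8, 35, 295/2]
after L2 α=3/4: [2821/32, 209/4, 469/8]
after L3 α=3/4: [7141/128, 2765/16, 565/32]
after L4 α=1/2: [12901/256, 6173/32, 8405/64]
rounded: [50, 193, 131]

(0,0) stack=L1,L2,L3,L4; from [0,0,0]:
L1 α=1: [204, 188, 117]
L2 α=3/4: [585/4, 59, 327/2]
L3 α=2/3: [2593/12, 377/3, 667/6]
L4 α=3/8: [13469/96, 365/3, 3713/48]
= [140, 122, 77]

query (0,0) [L1,L2,L3,L4,L5,L6] — begin 0,0,0
after L1 α=1: [204, 188, 117]
after L2 α=3/4: [585/4, 59, 327/2]
after L3 α=2/3: [2593/12, 377/3, 667/6]
after L4 α=3/8: [13469/96, 365/3, 3713/48]
after L5 α=1/3: [17645/144, 784/9, 6689/72]
after L6 α=1/8: [132443/1152, 7639/72, 60575/576]
= [115, 106, 105]

(1,0) stack=L1,L2,L3,L4,L5; from [0,0,0]:
after L1 α=1/3: [161/3, 122/3, 116/3]
after L2 α=1/2: [418/3, 161/6, 100/3]
after L3 α=4/5: [3322/15, 421/6, 196/15]
after L4 α=5/6: [13597/90, 6031/36, 2948/45]
after L5 α=1/2: [20167/180, 9307/72, 7133/90]
→ [112, 129, 79]

at x=1,y=0 over L1,L2,L3,L7,L8,L9:
+L1 (α=1/3) → [161/3, 122/3, 116/3]
+L2 (α=1/2) → [418/3, 161/6, 100/3]
+L3 (α=4/5) → [3322/15, 421/6, 196/15]
+L7 (α=1/2) → [3311/15, 1831/12, 1013/15]
+L8 (α=1/2) → [4661/30, 4579/24, 2273/30]
+L9 (α=1) → [144, 44, 71]
= [144, 44, 71]


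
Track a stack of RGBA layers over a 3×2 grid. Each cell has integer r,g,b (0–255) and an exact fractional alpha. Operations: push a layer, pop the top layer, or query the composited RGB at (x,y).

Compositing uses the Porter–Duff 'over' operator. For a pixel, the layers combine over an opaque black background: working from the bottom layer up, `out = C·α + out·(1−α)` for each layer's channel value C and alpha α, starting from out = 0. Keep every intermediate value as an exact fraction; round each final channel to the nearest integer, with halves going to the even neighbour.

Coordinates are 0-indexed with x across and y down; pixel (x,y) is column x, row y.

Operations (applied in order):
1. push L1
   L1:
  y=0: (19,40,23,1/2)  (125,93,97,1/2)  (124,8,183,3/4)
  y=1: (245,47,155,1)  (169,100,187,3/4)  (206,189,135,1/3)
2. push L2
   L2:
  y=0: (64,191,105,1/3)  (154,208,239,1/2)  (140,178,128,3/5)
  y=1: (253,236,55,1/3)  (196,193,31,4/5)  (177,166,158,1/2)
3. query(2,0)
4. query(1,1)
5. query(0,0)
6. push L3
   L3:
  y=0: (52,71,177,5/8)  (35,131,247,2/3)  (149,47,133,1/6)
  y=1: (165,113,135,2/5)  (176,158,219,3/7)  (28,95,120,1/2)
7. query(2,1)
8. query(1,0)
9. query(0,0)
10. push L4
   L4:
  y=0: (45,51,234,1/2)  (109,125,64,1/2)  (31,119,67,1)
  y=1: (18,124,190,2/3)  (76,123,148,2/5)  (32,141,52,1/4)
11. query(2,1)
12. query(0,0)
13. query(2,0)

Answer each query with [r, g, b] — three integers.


(2,0) stack=L1,L2; from [0,0,0]:
after L1 α=3/4: [93, 6, 549/4]
after L2 α=3/5: [606/5, 546/5, 1317/10]
= [121, 109, 132]

(1,1) stack=L1,L2; from [0,0,0]:
+L1 (α=3/4) → [507/4, 75, 561/4]
+L2 (α=4/5) → [3643/20, 847/5, 1057/20]
→ [182, 169, 53]

(0,0) stack=L1,L2; from [0,0,0]:
L1 α=1/2: [19/2, 20, 23/2]
L2 α=1/3: [83/3, 77, 128/3]
rounded: [28, 77, 43]

query (2,1) [L1,L2,L3] — begin 0,0,0
L1 α=1/3: [206/3, 63, 45]
L2 α=1/2: [737/6, 229/2, 203/2]
L3 α=1/2: [905/12, 419/4, 443/4]
= [75, 105, 111]

at x=1,y=0 over L1,L2,L3:
+L1 (α=1/2) → [125/2, 93/2, 97/2]
+L2 (α=1/2) → [433/4, 509/4, 575/4]
+L3 (α=2/3) → [713/12, 519/4, 2551/12]
rounded: [59, 130, 213]

at x=0,y=0 over L1,L2,L3:
+L1 (α=1/2) → [19/2, 20, 23/2]
+L2 (α=1/3) → [83/3, 77, 128/3]
+L3 (α=5/8) → [343/8, 293/4, 1013/8]
→ [43, 73, 127]

(2,1) stack=L1,L2,L3,L4; from [0,0,0]:
+L1 (α=1/3) → [206/3, 63, 45]
+L2 (α=1/2) → [737/6, 229/2, 203/2]
+L3 (α=1/2) → [905/12, 419/4, 443/4]
+L4 (α=1/4) → [1033/16, 1821/16, 1537/16]
→ [65, 114, 96]

query (0,0) [L1,L2,L3,L4] — begin 0,0,0
after L1 α=1/2: [19/2, 20, 23/2]
after L2 α=1/3: [83/3, 77, 128/3]
after L3 α=5/8: [343/8, 293/4, 1013/8]
after L4 α=1/2: [703/16, 497/8, 2885/16]
rounded: [44, 62, 180]

(2,0) stack=L1,L2,L3,L4; from [0,0,0]:
+L1 (α=3/4) → [93, 6, 549/4]
+L2 (α=3/5) → [606/5, 546/5, 1317/10]
+L3 (α=1/6) → [755/6, 593/6, 1583/12]
+L4 (α=1) → [31, 119, 67]
rounded: [31, 119, 67]


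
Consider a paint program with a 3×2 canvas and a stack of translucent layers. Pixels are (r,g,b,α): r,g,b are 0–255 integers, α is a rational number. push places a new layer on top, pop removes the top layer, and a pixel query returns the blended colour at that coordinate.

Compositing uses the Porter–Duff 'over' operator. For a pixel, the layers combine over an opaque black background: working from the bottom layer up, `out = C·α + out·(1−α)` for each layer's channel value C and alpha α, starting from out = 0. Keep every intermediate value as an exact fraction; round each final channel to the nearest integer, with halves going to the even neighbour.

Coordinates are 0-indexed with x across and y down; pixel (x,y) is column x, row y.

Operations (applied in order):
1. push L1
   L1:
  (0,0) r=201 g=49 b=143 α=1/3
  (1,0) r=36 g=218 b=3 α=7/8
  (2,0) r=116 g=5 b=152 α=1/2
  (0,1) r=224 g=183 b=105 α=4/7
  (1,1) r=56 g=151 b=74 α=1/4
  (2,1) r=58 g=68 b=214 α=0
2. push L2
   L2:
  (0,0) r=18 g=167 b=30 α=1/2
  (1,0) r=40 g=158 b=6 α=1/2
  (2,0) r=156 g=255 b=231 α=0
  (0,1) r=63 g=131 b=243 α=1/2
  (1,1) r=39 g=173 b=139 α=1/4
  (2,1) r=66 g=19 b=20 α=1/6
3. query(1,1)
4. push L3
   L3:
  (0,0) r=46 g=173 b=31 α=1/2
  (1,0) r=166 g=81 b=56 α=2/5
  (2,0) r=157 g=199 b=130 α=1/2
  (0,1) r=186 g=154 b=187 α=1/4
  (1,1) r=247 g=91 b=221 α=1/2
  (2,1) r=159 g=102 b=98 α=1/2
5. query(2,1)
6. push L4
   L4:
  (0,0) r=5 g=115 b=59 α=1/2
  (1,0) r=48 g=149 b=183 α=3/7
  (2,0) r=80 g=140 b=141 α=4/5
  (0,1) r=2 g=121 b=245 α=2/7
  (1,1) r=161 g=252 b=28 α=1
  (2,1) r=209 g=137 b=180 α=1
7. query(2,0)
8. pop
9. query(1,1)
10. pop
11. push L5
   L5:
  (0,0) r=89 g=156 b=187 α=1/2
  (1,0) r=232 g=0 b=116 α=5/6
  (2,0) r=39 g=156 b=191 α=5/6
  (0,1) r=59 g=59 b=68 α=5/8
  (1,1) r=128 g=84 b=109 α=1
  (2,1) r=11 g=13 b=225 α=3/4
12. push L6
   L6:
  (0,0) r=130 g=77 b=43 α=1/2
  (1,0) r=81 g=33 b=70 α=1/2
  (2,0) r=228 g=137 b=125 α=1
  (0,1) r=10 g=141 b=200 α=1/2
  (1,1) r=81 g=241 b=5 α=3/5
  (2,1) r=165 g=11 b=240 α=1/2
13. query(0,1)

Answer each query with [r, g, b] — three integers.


at x=1,y=1 over L1,L2:
+L1 (α=1/4) → [14, 151/4, 37/2]
+L2 (α=1/4) → [81/4, 1145/16, 389/8]
rounded: [20, 72, 49]

at x=2,y=1 over L1,L2,L3:
after L1 α=0: [0, 0, 0]
after L2 α=1/6: [11, 19/6, 10/3]
after L3 α=1/2: [85, 631/12, 152/3]
= [85, 53, 51]

at x=2,y=0 over L1,L2,L3,L4:
L1 α=1/2: [58, 5/2, 76]
L2 α=0: [58, 5/2, 76]
L3 α=1/2: [215/2, 403/4, 103]
L4 α=4/5: [171/2, 2643/20, 667/5]
rounded: [86, 132, 133]

at x=1,y=1 over L1,L2,L3:
after L1 α=1/4: [14, 151/4, 37/2]
after L2 α=1/4: [81/4, 1145/16, 389/8]
after L3 α=1/2: [1069/8, 2601/32, 2157/16]
= [134, 81, 135]

at x=0,y=1 over L1,L2,L5,L6:
+L1 (α=4/7) → [128, 732/7, 60]
+L2 (α=1/2) → [191/2, 1649/14, 303/2]
+L5 (α=5/8) → [1163/16, 9077/112, 1589/16]
+L6 (α=1/2) → [1323/32, 24869/224, 4789/32]
= [41, 111, 150]


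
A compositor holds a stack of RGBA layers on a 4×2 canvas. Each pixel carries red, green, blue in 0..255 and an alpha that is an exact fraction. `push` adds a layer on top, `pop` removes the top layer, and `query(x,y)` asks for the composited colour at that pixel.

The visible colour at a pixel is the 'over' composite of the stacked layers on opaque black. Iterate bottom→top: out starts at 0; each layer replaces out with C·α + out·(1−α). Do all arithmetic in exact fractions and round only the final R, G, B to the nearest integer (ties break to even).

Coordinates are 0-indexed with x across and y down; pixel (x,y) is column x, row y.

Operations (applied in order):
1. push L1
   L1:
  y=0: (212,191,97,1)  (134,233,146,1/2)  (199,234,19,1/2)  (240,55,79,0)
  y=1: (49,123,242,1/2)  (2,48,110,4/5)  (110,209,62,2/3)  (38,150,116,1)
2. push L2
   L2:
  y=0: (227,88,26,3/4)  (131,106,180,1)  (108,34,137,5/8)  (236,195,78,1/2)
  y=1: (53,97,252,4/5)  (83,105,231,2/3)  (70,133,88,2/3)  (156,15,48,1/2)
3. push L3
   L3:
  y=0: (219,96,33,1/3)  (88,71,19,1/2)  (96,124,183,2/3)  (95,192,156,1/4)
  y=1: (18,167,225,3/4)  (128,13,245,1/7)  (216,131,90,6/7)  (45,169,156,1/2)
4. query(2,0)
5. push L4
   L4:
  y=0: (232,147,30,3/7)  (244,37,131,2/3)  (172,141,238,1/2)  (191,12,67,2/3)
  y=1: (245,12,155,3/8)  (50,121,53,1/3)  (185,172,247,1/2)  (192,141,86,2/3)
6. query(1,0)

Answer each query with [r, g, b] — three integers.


at x=2,y=0 over L1,L2,L3:
L1 α=1/2: [199/2, 117, 19/2]
L2 α=5/8: [1677/16, 521/8, 1427/16]
L3 α=2/3: [1583/16, 835/8, 7283/48]
→ [99, 104, 152]

query (1,0) [L1,L2,L3,L4] — begin 0,0,0
after L1 α=1/2: [67, 233/2, 73]
after L2 α=1: [131, 106, 180]
after L3 α=1/2: [219/2, 177/2, 199/2]
after L4 α=2/3: [1195/6, 325/6, 241/2]
rounded: [199, 54, 120]


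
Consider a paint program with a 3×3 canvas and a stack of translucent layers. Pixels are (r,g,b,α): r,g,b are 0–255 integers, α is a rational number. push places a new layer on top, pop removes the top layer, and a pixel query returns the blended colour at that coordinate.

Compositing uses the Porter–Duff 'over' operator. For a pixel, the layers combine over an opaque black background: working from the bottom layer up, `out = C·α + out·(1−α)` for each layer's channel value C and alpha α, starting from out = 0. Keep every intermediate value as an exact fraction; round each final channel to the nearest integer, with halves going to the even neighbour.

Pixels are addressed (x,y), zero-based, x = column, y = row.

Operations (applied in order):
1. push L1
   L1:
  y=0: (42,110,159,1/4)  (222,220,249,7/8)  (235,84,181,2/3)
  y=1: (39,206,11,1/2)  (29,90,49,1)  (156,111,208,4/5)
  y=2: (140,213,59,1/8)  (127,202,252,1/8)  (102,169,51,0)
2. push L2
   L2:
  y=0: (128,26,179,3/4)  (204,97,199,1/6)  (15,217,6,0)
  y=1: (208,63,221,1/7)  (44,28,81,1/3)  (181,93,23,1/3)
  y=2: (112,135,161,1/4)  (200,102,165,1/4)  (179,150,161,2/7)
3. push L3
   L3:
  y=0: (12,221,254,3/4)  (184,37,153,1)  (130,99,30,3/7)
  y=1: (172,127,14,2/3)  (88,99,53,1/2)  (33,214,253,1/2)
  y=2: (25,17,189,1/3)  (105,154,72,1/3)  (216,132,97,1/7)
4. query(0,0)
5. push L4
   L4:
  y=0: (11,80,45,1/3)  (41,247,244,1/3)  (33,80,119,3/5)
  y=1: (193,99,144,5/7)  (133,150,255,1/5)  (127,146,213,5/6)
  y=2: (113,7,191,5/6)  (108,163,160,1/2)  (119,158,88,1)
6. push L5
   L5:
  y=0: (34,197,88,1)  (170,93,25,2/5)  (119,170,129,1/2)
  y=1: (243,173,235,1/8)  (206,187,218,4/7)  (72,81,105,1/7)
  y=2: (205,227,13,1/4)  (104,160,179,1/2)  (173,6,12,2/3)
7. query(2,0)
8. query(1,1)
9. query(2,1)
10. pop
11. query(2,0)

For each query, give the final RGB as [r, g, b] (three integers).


at x=0,y=0 over L1,L2,L3:
after L1 α=1/4: [21/2, 55/2, 159/4]
after L2 α=3/4: [789/8, 211/8, 2307/16]
after L3 α=3/4: [1077/32, 5515/32, 14499/64]
= [34, 172, 227]

query (2,0) [L1,L2,L3,L4,L5] — begin 0,0,0
after L1 α=2/3: [470/3, 56, 362/3]
after L2 α=0: [470/3, 56, 362/3]
after L3 α=3/7: [3050/21, 521/7, 1718/21]
after L4 α=3/5: [8179/105, 2722/35, 10933/105]
after L5 α=1/2: [10337/105, 4336/35, 12239/105]
→ [98, 124, 117]

(1,1) stack=L1,L2,L3,L4,L5; from [0,0,0]:
after L1 α=1: [29, 90, 49]
after L2 α=1/3: [34, 208/3, 179/3]
after L3 α=1/2: [61, 505/6, 169/3]
after L4 α=1/5: [377/5, 292/3, 1441/15]
after L5 α=4/7: [5251/35, 1040/7, 5801/35]
→ [150, 149, 166]

at x=2,y=1 over L1,L2,L3,L4,L5:
L1 α=4/5: [624/5, 444/5, 832/5]
L2 α=1/3: [2153/15, 451/5, 593/5]
L3 α=1/2: [1324/15, 1521/10, 929/5]
L4 α=5/6: [10849/90, 8821/60, 3127/15]
L5 α=1/7: [11929/105, 9631/70, 6779/35]
= [114, 138, 194]

query (2,0) [L1,L2,L3,L4] — begin 0,0,0
+L1 (α=2/3) → [470/3, 56, 362/3]
+L2 (α=0) → [470/3, 56, 362/3]
+L3 (α=3/7) → [3050/21, 521/7, 1718/21]
+L4 (α=3/5) → [8179/105, 2722/35, 10933/105]
= [78, 78, 104]


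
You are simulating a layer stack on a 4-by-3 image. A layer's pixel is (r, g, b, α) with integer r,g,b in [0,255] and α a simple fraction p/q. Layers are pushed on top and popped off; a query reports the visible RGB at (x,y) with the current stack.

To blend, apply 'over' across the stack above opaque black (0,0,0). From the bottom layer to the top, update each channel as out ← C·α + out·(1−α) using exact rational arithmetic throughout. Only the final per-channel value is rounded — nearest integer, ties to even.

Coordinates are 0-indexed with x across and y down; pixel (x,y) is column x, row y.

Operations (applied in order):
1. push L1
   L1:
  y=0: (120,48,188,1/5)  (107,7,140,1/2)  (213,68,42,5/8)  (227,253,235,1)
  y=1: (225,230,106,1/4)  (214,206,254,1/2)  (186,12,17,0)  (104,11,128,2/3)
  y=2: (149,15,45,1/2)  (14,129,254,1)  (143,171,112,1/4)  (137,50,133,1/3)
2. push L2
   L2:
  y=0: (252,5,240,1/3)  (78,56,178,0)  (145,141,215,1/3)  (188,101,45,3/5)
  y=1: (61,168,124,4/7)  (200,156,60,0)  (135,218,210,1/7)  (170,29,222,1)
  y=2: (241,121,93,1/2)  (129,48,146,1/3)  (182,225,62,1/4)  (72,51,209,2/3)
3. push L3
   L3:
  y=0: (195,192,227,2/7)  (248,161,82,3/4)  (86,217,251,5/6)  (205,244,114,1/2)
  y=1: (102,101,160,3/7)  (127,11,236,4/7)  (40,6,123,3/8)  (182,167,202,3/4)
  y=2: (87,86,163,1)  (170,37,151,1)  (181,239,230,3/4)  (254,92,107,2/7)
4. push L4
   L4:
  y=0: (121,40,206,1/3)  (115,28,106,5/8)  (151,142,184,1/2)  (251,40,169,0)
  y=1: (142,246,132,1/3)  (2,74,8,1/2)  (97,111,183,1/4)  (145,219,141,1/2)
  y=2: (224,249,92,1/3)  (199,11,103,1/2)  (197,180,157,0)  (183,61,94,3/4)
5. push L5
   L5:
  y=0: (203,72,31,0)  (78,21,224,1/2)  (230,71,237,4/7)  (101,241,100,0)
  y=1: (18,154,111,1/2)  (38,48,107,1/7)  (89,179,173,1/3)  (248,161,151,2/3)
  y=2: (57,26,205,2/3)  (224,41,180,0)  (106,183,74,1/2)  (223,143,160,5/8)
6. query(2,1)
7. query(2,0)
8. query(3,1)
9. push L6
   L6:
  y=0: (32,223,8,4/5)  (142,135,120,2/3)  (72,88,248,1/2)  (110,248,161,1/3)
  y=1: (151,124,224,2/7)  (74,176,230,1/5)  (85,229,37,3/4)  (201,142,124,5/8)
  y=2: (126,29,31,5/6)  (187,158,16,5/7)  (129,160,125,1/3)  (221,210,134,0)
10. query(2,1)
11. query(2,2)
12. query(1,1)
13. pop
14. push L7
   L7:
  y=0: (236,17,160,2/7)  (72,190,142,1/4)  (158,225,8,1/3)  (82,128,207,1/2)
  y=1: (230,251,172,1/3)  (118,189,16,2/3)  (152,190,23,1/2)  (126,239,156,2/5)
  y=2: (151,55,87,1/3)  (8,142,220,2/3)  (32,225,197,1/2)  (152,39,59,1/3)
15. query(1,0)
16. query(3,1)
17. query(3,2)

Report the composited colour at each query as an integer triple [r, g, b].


(2,1) stack=L1,L2,L3,L4,L5; from [0,0,0]:
after L1 α=0: [0, 0, 0]
after L2 α=1/7: [135/7, 218/7, 30]
after L3 α=3/8: [1515/56, 152/7, 519/8]
after L4 α=1/4: [9977/224, 1233/28, 3021/32]
after L5 α=1/3: [19945/336, 3739/42, 5789/48]
→ [59, 89, 121]

query (2,0) [L1,L2,L3,L4,L5] — begin 0,0,0
after L1 α=5/8: [1065/8, 85/2, 105/4]
after L2 α=1/3: [1645/12, 226/3, 535/6]
after L3 α=5/6: [6805/72, 3481/18, 8065/36]
after L4 α=1/2: [17677/144, 6037/36, 14689/72]
after L5 α=4/7: [61837/336, 9445/84, 37441/168]
= [184, 112, 223]

at x=3,y=1 over L1,L2,L3,L4,L5:
after L1 α=2/3: [208/3, 22/3, 256/3]
after L2 α=1: [170, 29, 222]
after L3 α=3/4: [179, 265/2, 207]
after L4 α=1/2: [162, 703/4, 174]
after L5 α=2/3: [658/3, 1991/12, 476/3]
= [219, 166, 159]

query (2,1) [L1,L2,L3,L4,L5,L6] — begin 0,0,0
L1 α=0: [0, 0, 0]
L2 α=1/7: [135/7, 218/7, 30]
L3 α=3/8: [1515/56, 152/7, 519/8]
L4 α=1/4: [9977/224, 1233/28, 3021/32]
L5 α=1/3: [19945/336, 3739/42, 5789/48]
L6 α=3/4: [105625/1344, 32593/168, 11117/192]
→ [79, 194, 58]

(2,2) stack=L1,L2,L3,L4,L5,L6; from [0,0,0]:
+L1 (α=1/4) → [143/4, 171/4, 28]
+L2 (α=1/4) → [1157/16, 1413/16, 73/2]
+L3 (α=3/4) → [9845/64, 12885/64, 1453/8]
+L4 (α=0) → [9845/64, 12885/64, 1453/8]
+L5 (α=1/2) → [16629/128, 24597/128, 2045/16]
+L6 (α=1/3) → [8295/64, 34837/192, 1015/8]
= [130, 181, 127]

at x=1,y=1 over L1,L2,L3,L4,L5,L6:
+L1 (α=1/2) → [107, 103, 127]
+L2 (α=0) → [107, 103, 127]
+L3 (α=4/7) → [829/7, 353/7, 1325/7]
+L4 (α=1/2) → [843/14, 871/14, 1381/14]
+L5 (α=1/7) → [2795/49, 2949/49, 4892/49]
+L6 (α=1/5) → [14806/245, 4084/49, 30838/245]
rounded: [60, 83, 126]

at x=1,y=0 over L1,L2,L3,L4,L5,L7:
after L1 α=1/2: [107/2, 7/2, 70]
after L2 α=0: [107/2, 7/2, 70]
after L3 α=3/4: [1595/8, 973/8, 79]
after L4 α=5/8: [9385/64, 4039/64, 767/8]
after L5 α=1/2: [14377/128, 5383/128, 2559/16]
after L7 α=1/4: [52347/512, 40469/512, 9949/64]
rounded: [102, 79, 155]

at x=3,y=1 over L1,L2,L3,L4,L5,L7:
L1 α=2/3: [208/3, 22/3, 256/3]
L2 α=1: [170, 29, 222]
L3 α=3/4: [179, 265/2, 207]
L4 α=1/2: [162, 703/4, 174]
L5 α=2/3: [658/3, 1991/12, 476/3]
L7 α=2/5: [182, 3903/20, 788/5]
= [182, 195, 158]

query (3,2) [L1,L2,L3,L4,L5,L7] — begin 0,0,0
L1 α=1/3: [137/3, 50/3, 133/3]
L2 α=2/3: [569/9, 356/9, 1387/9]
L3 α=2/7: [7417/63, 3436/63, 8861/63]
L4 α=3/4: [10501/63, 14965/252, 26627/252]
L5 α=5/8: [8479/42, 75025/672, 93827/672]
L7 α=1/3: [11671/63, 88129/1008, 113651/1008]
= [185, 87, 113]
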